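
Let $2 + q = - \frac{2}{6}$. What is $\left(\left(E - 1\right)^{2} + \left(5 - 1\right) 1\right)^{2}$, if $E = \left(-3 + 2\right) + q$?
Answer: $\frac{42025}{81} \approx 518.83$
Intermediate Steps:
$q = - \frac{7}{3}$ ($q = -2 - \frac{2}{6} = -2 - \frac{1}{3} = - \frac{7}{3} \approx -2.3333$)
$E = - \frac{10}{3}$ ($E = \left(-3 + 2\right) - \frac{7}{3} = -1 - \frac{7}{3} = - \frac{10}{3} \approx -3.3333$)
$\left(\left(E - 1\right)^{2} + \left(5 - 1\right) 1\right)^{2} = \left(\left(- \frac{10}{3} - 1\right)^{2} + \left(5 - 1\right) 1\right)^{2} = \left(\left(- \frac{13}{3}\right)^{2} + \left(5 - 1\right) 1\right)^{2} = \left(\frac{169}{9} + 4 \cdot 1\right)^{2} = \left(\frac{169}{9} + 4\right)^{2} = \left(\frac{205}{9}\right)^{2} = \frac{42025}{81}$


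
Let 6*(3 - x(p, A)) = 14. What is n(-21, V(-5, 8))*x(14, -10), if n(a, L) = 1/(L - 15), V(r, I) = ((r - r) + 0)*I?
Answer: -2/45 ≈ -0.044444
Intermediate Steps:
x(p, A) = ⅔ (x(p, A) = 3 - ⅙*14 = 3 - 7/3 = ⅔)
V(r, I) = 0 (V(r, I) = (0 + 0)*I = 0*I = 0)
n(a, L) = 1/(-15 + L)
n(-21, V(-5, 8))*x(14, -10) = (⅔)/(-15 + 0) = (⅔)/(-15) = -1/15*⅔ = -2/45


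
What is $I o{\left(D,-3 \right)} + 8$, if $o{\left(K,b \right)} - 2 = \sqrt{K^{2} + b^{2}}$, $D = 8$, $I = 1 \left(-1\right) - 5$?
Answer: $-4 - 6 \sqrt{73} \approx -55.264$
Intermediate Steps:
$I = -6$ ($I = -1 - 5 = -6$)
$o{\left(K,b \right)} = 2 + \sqrt{K^{2} + b^{2}}$
$I o{\left(D,-3 \right)} + 8 = - 6 \left(2 + \sqrt{8^{2} + \left(-3\right)^{2}}\right) + 8 = - 6 \left(2 + \sqrt{64 + 9}\right) + 8 = - 6 \left(2 + \sqrt{73}\right) + 8 = \left(-12 - 6 \sqrt{73}\right) + 8 = -4 - 6 \sqrt{73}$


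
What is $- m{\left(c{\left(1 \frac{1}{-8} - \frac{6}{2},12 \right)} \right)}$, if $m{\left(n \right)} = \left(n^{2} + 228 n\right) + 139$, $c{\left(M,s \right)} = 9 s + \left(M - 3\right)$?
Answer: $- \frac{2159681}{64} \approx -33745.0$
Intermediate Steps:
$c{\left(M,s \right)} = -3 + M + 9 s$ ($c{\left(M,s \right)} = 9 s + \left(M - 3\right) = 9 s + \left(-3 + M\right) = -3 + M + 9 s$)
$m{\left(n \right)} = 139 + n^{2} + 228 n$
$- m{\left(c{\left(1 \frac{1}{-8} - \frac{6}{2},12 \right)} \right)} = - (139 + \left(-3 + \left(1 \frac{1}{-8} - \frac{6}{2}\right) + 9 \cdot 12\right)^{2} + 228 \left(-3 + \left(1 \frac{1}{-8} - \frac{6}{2}\right) + 9 \cdot 12\right)) = - (139 + \left(-3 + \left(1 \left(- \frac{1}{8}\right) - 3\right) + 108\right)^{2} + 228 \left(-3 + \left(1 \left(- \frac{1}{8}\right) - 3\right) + 108\right)) = - (139 + \left(-3 - \frac{25}{8} + 108\right)^{2} + 228 \left(-3 - \frac{25}{8} + 108\right)) = - (139 + \left(\frac{815}{8}\right)^{2} + 228 \cdot \frac{815}{8}) = - (139 + \frac{664225}{64} + \frac{46455}{2}) = \left(-1\right) \frac{2159681}{64} = - \frac{2159681}{64}$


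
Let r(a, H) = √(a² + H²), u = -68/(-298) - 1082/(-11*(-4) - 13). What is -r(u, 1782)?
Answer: -54*√23242787485/4619 ≈ -1782.3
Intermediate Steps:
u = -160164/4619 (u = -68*(-1/298) - 1082/(44 - 13) = 34/149 - 1082/31 = -160164/4619 ≈ -34.675)
r(a, H) = √(H² + a²)
-r(u, 1782) = -√(1782² + (-160164/4619)²) = -√(3175524 + 25652506896/21335161) = -√(67775968306260/21335161) = -54*√23242787485/4619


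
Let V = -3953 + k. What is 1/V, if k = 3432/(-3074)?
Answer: -1537/6077477 ≈ -0.00025290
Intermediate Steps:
k = -1716/1537 (k = 3432*(-1/3074) = -1716/1537 ≈ -1.1165)
V = -6077477/1537 (V = -3953 - 1716/1537 = -6077477/1537 ≈ -3954.1)
1/V = 1/(-6077477/1537) = -1537/6077477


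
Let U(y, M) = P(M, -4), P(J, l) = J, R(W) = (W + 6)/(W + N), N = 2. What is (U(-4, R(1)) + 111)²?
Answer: 115600/9 ≈ 12844.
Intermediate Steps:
R(W) = (6 + W)/(2 + W) (R(W) = (W + 6)/(W + 2) = (6 + W)/(2 + W))
U(y, M) = M
(U(-4, R(1)) + 111)² = ((6 + 1)/(2 + 1) + 111)² = (7/3 + 111)² = (340/3)² = 115600/9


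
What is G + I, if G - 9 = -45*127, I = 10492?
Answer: 4786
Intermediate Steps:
G = -5706 (G = 9 - 45*127 = 9 - 5715 = -5706)
G + I = -5706 + 10492 = 4786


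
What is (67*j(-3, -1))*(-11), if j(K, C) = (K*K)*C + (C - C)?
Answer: 6633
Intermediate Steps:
j(K, C) = C*K² (j(K, C) = K²*C + 0 = C*K² + 0 = C*K²)
(67*j(-3, -1))*(-11) = (67*(-1*(-3)²))*(-11) = (67*(-1*9))*(-11) = (67*(-9))*(-11) = -603*(-11) = 6633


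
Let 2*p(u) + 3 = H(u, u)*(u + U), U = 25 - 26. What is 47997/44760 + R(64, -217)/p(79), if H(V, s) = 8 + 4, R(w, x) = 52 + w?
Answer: 18388507/13920360 ≈ 1.3210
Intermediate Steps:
H(V, s) = 12
U = -1
p(u) = -15/2 + 6*u (p(u) = -3/2 + (12*(u - 1))/2 = -3/2 + (12*(-1 + u))/2 = -3/2 + (-12 + 12*u)/2 = -3/2 + (-6 + 6*u) = -15/2 + 6*u)
47997/44760 + R(64, -217)/p(79) = 47997/44760 + (52 + 64)/(-15/2 + 6*79) = 47997*(1/44760) + 116/(-15/2 + 474) = 15999/14920 + 116/(933/2) = 15999/14920 + 116*(2/933) = 15999/14920 + 232/933 = 18388507/13920360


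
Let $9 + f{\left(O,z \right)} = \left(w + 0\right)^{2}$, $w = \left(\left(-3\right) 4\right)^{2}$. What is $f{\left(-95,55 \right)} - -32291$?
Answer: $53018$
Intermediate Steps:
$w = 144$ ($w = \left(-12\right)^{2} = 144$)
$f{\left(O,z \right)} = 20727$ ($f{\left(O,z \right)} = -9 + \left(144 + 0\right)^{2} = -9 + 144^{2} = -9 + 20736 = 20727$)
$f{\left(-95,55 \right)} - -32291 = 20727 - -32291 = 20727 + 32291 = 53018$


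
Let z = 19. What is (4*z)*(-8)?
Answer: -608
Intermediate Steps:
(4*z)*(-8) = (4*19)*(-8) = 76*(-8) = -608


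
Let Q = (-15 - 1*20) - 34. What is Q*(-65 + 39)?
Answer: 1794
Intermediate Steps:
Q = -69 (Q = (-15 - 20) - 34 = -35 - 34 = -69)
Q*(-65 + 39) = -69*(-65 + 39) = -69*(-26) = 1794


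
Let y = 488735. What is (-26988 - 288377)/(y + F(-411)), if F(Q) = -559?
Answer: -315365/488176 ≈ -0.64601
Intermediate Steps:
(-26988 - 288377)/(y + F(-411)) = (-26988 - 288377)/(488735 - 559) = -315365/488176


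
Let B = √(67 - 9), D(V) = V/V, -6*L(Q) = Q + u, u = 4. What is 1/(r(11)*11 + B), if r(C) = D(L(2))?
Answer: 11/63 - √58/63 ≈ 0.053718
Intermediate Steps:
L(Q) = -⅔ - Q/6 (L(Q) = -(Q + 4)/6 = -(4 + Q)/6 = -⅔ - Q/6)
D(V) = 1
r(C) = 1
B = √58 ≈ 7.6158
1/(r(11)*11 + B) = 1/(1*11 + √58) = 1/(11 + √58)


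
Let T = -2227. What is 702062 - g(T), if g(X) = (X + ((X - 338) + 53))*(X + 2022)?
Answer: -269433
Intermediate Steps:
g(X) = (-285 + 2*X)*(2022 + X) (g(X) = (X + ((-338 + X) + 53))*(2022 + X) = (X + (-285 + X))*(2022 + X) = (-285 + 2*X)*(2022 + X))
702062 - g(T) = 702062 - (-576270 + 2*(-2227)² + 3759*(-2227)) = 702062 - (-576270 + 2*4959529 - 8371293) = 702062 - (-576270 + 9919058 - 8371293) = 702062 - 1*971495 = 702062 - 971495 = -269433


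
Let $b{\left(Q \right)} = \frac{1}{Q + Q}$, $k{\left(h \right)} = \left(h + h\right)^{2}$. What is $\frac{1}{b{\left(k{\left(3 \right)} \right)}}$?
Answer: $72$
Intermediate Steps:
$k{\left(h \right)} = 4 h^{2}$ ($k{\left(h \right)} = \left(2 h\right)^{2} = 4 h^{2}$)
$b{\left(Q \right)} = \frac{1}{2 Q}$
$\frac{1}{b{\left(k{\left(3 \right)} \right)}} = \frac{1}{\frac{1}{2} \frac{1}{4 \cdot 3^{2}}} = \frac{1}{\frac{1}{2} \frac{1}{4 \cdot 9}} = \frac{1}{\frac{1}{2} \cdot \frac{1}{36}} = \frac{1}{\frac{1}{72}} = 72$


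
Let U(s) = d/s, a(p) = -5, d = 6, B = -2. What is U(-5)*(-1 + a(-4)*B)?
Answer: -54/5 ≈ -10.800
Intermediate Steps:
U(s) = 6/s
U(-5)*(-1 + a(-4)*B) = (6/(-5))*(-1 - 5*(-2)) = (6*(-⅕))*(-1 + 10) = -6/5*9 = -54/5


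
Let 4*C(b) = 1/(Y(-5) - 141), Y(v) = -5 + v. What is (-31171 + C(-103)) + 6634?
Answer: -14820349/604 ≈ -24537.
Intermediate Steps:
C(b) = -1/604 (C(b) = 1/(4*((-5 - 5) - 141)) = 1/(4*(-10 - 141)) = (¼)/(-151) = (¼)*(-1/151) = -1/604)
(-31171 + C(-103)) + 6634 = (-31171 - 1/604) + 6634 = -18827285/604 + 6634 = -14820349/604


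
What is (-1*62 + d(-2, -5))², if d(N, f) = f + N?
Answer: 4761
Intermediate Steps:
d(N, f) = N + f
(-1*62 + d(-2, -5))² = (-1*62 + (-2 - 5))² = (-62 - 7)² = (-69)² = 4761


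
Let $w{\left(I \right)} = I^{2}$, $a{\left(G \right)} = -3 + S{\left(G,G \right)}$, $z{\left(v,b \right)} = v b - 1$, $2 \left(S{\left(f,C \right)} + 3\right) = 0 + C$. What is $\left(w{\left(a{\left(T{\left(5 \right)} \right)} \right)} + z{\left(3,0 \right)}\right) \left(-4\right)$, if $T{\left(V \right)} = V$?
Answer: $-45$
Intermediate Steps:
$S{\left(f,C \right)} = -3 + \frac{C}{2}$ ($S{\left(f,C \right)} = -3 + \frac{0 + C}{2} = -3 + \frac{C}{2}$)
$z{\left(v,b \right)} = -1 + b v$ ($z{\left(v,b \right)} = b v - 1 = -1 + b v$)
$a{\left(G \right)} = -6 + \frac{G}{2}$ ($a{\left(G \right)} = -3 + \left(-3 + \frac{G}{2}\right) = -6 + \frac{G}{2}$)
$\left(w{\left(a{\left(T{\left(5 \right)} \right)} \right)} + z{\left(3,0 \right)}\right) \left(-4\right) = \left(\left(-6 + \frac{1}{2} \cdot 5\right)^{2} + \left(-1 + 0 \cdot 3\right)\right) \left(-4\right) = \left(\left(-6 + \frac{5}{2}\right)^{2} + \left(-1 + 0\right)\right) \left(-4\right) = \left(\left(- \frac{7}{2}\right)^{2} - 1\right) \left(-4\right) = \left(\frac{49}{4} - 1\right) \left(-4\right) = \frac{45}{4} \left(-4\right) = -45$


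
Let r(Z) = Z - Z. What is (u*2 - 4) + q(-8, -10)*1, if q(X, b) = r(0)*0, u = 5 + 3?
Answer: 12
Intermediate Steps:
u = 8
r(Z) = 0
q(X, b) = 0 (q(X, b) = 0*0 = 0)
(u*2 - 4) + q(-8, -10)*1 = (8*2 - 4) + 0*1 = (16 - 4) + 0 = 12 + 0 = 12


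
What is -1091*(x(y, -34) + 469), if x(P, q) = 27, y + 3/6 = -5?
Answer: -541136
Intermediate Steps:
y = -11/2 (y = -½ - 5 = -11/2 ≈ -5.5000)
-1091*(x(y, -34) + 469) = -1091*(27 + 469) = -1091*496 = -541136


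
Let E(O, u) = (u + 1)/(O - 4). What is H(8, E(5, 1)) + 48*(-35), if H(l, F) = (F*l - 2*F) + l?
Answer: -1660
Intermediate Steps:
E(O, u) = (1 + u)/(-4 + O)
H(l, F) = l - 2*F + F*l (H(l, F) = (-2*F + F*l) + l = l - 2*F + F*l)
H(8, E(5, 1)) + 48*(-35) = (8 - 2*(1 + 1)/(-4 + 5) + ((1 + 1)/(-4 + 5))*8) + 48*(-35) = (8 - 2*2/1 + (2/1)*8) - 1680 = (8 - 2*2 + (1*2)*8) - 1680 = (8 - 2*2 + 2*8) - 1680 = (8 - 4 + 16) - 1680 = 20 - 1680 = -1660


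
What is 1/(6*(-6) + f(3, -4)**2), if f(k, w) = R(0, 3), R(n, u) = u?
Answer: -1/27 ≈ -0.037037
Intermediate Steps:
f(k, w) = 3
1/(6*(-6) + f(3, -4)**2) = 1/(6*(-6) + 3**2) = 1/(-36 + 9) = 1/(-27) = -1/27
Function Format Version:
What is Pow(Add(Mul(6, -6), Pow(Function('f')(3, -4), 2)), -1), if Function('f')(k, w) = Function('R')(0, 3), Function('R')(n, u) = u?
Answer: Rational(-1, 27) ≈ -0.037037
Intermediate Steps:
Function('f')(k, w) = 3
Pow(Add(Mul(6, -6), Pow(Function('f')(3, -4), 2)), -1) = Pow(Add(Mul(6, -6), Pow(3, 2)), -1) = Pow(Add(-36, 9), -1) = Pow(-27, -1) = Rational(-1, 27)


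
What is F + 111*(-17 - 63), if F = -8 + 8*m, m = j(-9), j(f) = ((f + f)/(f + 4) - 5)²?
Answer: -221808/25 ≈ -8872.3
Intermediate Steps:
j(f) = (-5 + 2*f/(4 + f))² (j(f) = ((2*f)/(4 + f) - 5)² = (2*f/(4 + f) - 5)² = (-5 + 2*f/(4 + f))²)
m = 49/25 (m = (20 + 3*(-9))²/(4 - 9)² = (20 - 27)²/(-5)² = (1/25)*(-7)² = (1/25)*49 = 49/25 ≈ 1.9600)
F = 192/25 (F = -8 + 8*(49/25) = -8 + 392/25 = 192/25 ≈ 7.6800)
F + 111*(-17 - 63) = 192/25 + 111*(-17 - 63) = 192/25 + 111*(-80) = 192/25 - 8880 = -221808/25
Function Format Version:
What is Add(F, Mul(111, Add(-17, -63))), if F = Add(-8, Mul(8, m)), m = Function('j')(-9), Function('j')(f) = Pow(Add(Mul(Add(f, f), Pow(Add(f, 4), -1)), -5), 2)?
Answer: Rational(-221808, 25) ≈ -8872.3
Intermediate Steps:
Function('j')(f) = Pow(Add(-5, Mul(2, f, Pow(Add(4, f), -1))), 2) (Function('j')(f) = Pow(Add(Mul(Mul(2, f), Pow(Add(4, f), -1)), -5), 2) = Pow(Add(Mul(2, f, Pow(Add(4, f), -1)), -5), 2) = Pow(Add(-5, Mul(2, f, Pow(Add(4, f), -1))), 2))
m = Rational(49, 25) (m = Mul(Pow(Add(4, -9), -2), Pow(Add(20, Mul(3, -9)), 2)) = Mul(Pow(-5, -2), Pow(Add(20, -27), 2)) = Mul(Rational(1, 25), Pow(-7, 2)) = Mul(Rational(1, 25), 49) = Rational(49, 25) ≈ 1.9600)
F = Rational(192, 25) (F = Add(-8, Mul(8, Rational(49, 25))) = Add(-8, Rational(392, 25)) = Rational(192, 25) ≈ 7.6800)
Add(F, Mul(111, Add(-17, -63))) = Add(Rational(192, 25), Mul(111, Add(-17, -63))) = Add(Rational(192, 25), Mul(111, -80)) = Add(Rational(192, 25), -8880) = Rational(-221808, 25)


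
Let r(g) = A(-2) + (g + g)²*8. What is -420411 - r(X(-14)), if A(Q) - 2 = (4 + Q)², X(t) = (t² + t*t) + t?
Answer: -4992705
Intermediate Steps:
X(t) = t + 2*t² (X(t) = (t² + t²) + t = 2*t² + t = t + 2*t²)
A(Q) = 2 + (4 + Q)²
r(g) = 6 + 32*g² (r(g) = (2 + (4 - 2)²) + (g + g)²*8 = (2 + 2²) + (2*g)²*8 = (2 + 4) + (4*g²)*8 = 6 + 32*g²)
-420411 - r(X(-14)) = -420411 - (6 + 32*(-14*(1 + 2*(-14)))²) = -420411 - (6 + 32*(-14*(1 - 28))²) = -420411 - (6 + 32*(-14*(-27))²) = -420411 - (6 + 32*378²) = -420411 - (6 + 32*142884) = -420411 - (6 + 4572288) = -420411 - 1*4572294 = -420411 - 4572294 = -4992705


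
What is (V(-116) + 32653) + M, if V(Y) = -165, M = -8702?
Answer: 23786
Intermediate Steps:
(V(-116) + 32653) + M = (-165 + 32653) - 8702 = 32488 - 8702 = 23786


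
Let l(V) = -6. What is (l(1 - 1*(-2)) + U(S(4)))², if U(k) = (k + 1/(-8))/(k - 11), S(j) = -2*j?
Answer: 717409/23104 ≈ 31.051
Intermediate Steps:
U(k) = (-⅛ + k)/(-11 + k) (U(k) = (k - ⅛)/(-11 + k) = (-⅛ + k)/(-11 + k))
(l(1 - 1*(-2)) + U(S(4)))² = (-6 + (-⅛ - 2*4)/(-11 - 2*4))² = (-6 + (-⅛ - 8)/(-11 - 8))² = (-6 - 65/8/(-19))² = (-6 - 1/19*(-65/8))² = (-6 + 65/152)² = (-847/152)² = 717409/23104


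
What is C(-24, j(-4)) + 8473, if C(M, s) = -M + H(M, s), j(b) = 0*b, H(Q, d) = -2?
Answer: 8495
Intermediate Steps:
j(b) = 0
C(M, s) = -2 - M (C(M, s) = -M - 2 = -2 - M)
C(-24, j(-4)) + 8473 = (-2 - 1*(-24)) + 8473 = (-2 + 24) + 8473 = 22 + 8473 = 8495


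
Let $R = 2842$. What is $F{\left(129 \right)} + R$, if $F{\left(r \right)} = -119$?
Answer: $2723$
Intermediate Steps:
$F{\left(129 \right)} + R = -119 + 2842 = 2723$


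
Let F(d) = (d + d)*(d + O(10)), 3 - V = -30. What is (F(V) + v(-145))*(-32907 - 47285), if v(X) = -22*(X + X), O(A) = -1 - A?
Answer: -628063744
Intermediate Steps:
V = 33 (V = 3 - 1*(-30) = 3 + 30 = 33)
F(d) = 2*d*(-11 + d) (F(d) = (d + d)*(d + (-1 - 1*10)) = (2*d)*(d + (-1 - 10)) = (2*d)*(d - 11) = (2*d)*(-11 + d) = 2*d*(-11 + d))
v(X) = -44*X
(F(V) + v(-145))*(-32907 - 47285) = (2*33*(-11 + 33) - 44*(-145))*(-32907 - 47285) = (2*33*22 + 6380)*(-80192) = (1452 + 6380)*(-80192) = 7832*(-80192) = -628063744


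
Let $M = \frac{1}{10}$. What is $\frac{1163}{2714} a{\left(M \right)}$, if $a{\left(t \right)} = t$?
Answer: $\frac{1163}{27140} \approx 0.042852$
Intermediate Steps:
$M = \frac{1}{10} \approx 0.1$
$\frac{1163}{2714} a{\left(M \right)} = \frac{1163}{2714} \cdot \frac{1}{10} = \frac{1163}{27140}$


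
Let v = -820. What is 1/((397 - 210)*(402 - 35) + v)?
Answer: 1/67809 ≈ 1.4747e-5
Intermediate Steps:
1/((397 - 210)*(402 - 35) + v) = 1/((397 - 210)*(402 - 35) - 820) = 1/(187*367 - 820) = 1/(68629 - 820) = 1/67809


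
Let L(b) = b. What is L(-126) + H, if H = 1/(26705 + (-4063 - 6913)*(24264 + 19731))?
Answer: -60840664291/482862415 ≈ -126.00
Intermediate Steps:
H = -1/482862415 (H = 1/(26705 - 10976*43995) = 1/(26705 - 482889120) = 1/(-482862415) = -1/482862415 ≈ -2.0710e-9)
L(-126) + H = -126 - 1/482862415 = -60840664291/482862415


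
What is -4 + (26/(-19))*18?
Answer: -544/19 ≈ -28.632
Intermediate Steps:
-4 + (26/(-19))*18 = -4 + (26*(-1/19))*18 = -4 - 26/19*18 = -4 - 468/19 = -544/19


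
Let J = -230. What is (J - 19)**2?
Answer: 62001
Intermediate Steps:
(J - 19)**2 = (-230 - 19)**2 = (-249)**2 = 62001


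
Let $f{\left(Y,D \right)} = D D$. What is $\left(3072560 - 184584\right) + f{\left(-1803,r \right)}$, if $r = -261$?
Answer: $2956097$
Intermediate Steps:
$f{\left(Y,D \right)} = D^{2}$
$\left(3072560 - 184584\right) + f{\left(-1803,r \right)} = \left(3072560 - 184584\right) + \left(-261\right)^{2} = 2887976 + 68121 = 2956097$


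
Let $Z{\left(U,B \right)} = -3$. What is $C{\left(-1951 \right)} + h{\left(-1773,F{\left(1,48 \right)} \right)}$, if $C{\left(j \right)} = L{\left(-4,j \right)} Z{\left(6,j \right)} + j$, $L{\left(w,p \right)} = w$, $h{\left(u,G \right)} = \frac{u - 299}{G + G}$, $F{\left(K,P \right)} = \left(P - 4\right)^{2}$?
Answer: $- \frac{938735}{484} \approx -1939.5$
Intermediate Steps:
$F{\left(K,P \right)} = \left(-4 + P\right)^{2}$
$h{\left(u,G \right)} = \frac{-299 + u}{2 G}$
$C{\left(j \right)} = 12 + j$ ($C{\left(j \right)} = \left(-4\right) \left(-3\right) + j = 12 + j$)
$C{\left(-1951 \right)} + h{\left(-1773,F{\left(1,48 \right)} \right)} = \left(12 - 1951\right) + \frac{-299 - 1773}{2 \left(-4 + 48\right)^{2}} = -1939 + \frac{1}{2} \frac{1}{44^{2}} \left(-2072\right) = -1939 + \frac{1}{2} \cdot \frac{1}{1936} \left(-2072\right) = -1939 - \frac{259}{484} = - \frac{938735}{484}$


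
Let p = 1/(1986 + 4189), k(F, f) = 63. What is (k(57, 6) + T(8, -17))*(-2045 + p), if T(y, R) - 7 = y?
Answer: -75767244/475 ≈ -1.5951e+5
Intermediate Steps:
T(y, R) = 7 + y
p = 1/6175 ≈ 0.00016194
(k(57, 6) + T(8, -17))*(-2045 + p) = (63 + (7 + 8))*(-2045 + 1/6175) = (63 + 15)*(-12627874/6175) = 78*(-12627874/6175) = -75767244/475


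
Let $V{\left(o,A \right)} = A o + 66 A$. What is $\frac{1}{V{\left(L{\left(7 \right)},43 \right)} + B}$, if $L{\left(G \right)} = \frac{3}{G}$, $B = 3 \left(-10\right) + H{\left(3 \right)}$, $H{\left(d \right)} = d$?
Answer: $\frac{7}{19806} \approx 0.00035343$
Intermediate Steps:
$B = -27$ ($B = 3 \left(-10\right) + 3 = -30 + 3 = -27$)
$V{\left(o,A \right)} = 66 A + A o$
$\frac{1}{V{\left(L{\left(7 \right)},43 \right)} + B} = \frac{1}{43 \left(66 + \frac{3}{7}\right) - 27} = \frac{1}{43 \cdot \frac{465}{7} - 27} = \frac{1}{\frac{19995}{7} - 27} = \frac{1}{\frac{19806}{7}} = \frac{7}{19806}$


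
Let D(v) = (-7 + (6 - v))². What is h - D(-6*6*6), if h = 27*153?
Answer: -42094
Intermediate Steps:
D(v) = (-1 - v)²
h = 4131
h - D(-6*6*6) = 4131 - (1 - 6*6*6)² = 4131 - (1 - 36*6)² = 4131 - (1 - 216)² = 4131 - 1*(-215)² = 4131 - 1*46225 = 4131 - 46225 = -42094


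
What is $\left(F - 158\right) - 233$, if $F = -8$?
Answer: $-399$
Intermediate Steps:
$\left(F - 158\right) - 233 = \left(-8 - 158\right) - 233 = -166 - 233 = -399$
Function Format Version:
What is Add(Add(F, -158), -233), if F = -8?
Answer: -399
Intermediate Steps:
Add(Add(F, -158), -233) = Add(Add(-8, -158), -233) = Add(-166, -233) = -399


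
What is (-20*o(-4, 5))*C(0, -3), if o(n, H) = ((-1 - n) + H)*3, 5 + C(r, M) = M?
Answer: 3840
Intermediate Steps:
C(r, M) = -5 + M
o(n, H) = -3 - 3*n + 3*H (o(n, H) = (-1 + H - n)*3 = -3 - 3*n + 3*H)
(-20*o(-4, 5))*C(0, -3) = (-20*(-3 - 3*(-4) + 3*5))*(-5 - 3) = -20*(-3 + 12 + 15)*(-8) = -20*24*(-8) = -480*(-8) = 3840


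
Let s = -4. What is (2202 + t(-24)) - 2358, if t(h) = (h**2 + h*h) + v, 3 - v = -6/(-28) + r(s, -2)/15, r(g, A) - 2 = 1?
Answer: 69901/70 ≈ 998.59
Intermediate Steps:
r(g, A) = 3 (r(g, A) = 2 + 1 = 3)
v = 181/70 (v = 3 - (-6/(-28) + 3/15) = 3 - (-6*(-1/28) + 3*(1/15)) = 3 - (3/14 + 1/5) = 3 - 1*29/70 = 3 - 29/70 = 181/70 ≈ 2.5857)
t(h) = 181/70 + 2*h**2 (t(h) = (h**2 + h*h) + 181/70 = (h**2 + h**2) + 181/70 = 2*h**2 + 181/70 = 181/70 + 2*h**2)
(2202 + t(-24)) - 2358 = (2202 + (181/70 + 2*(-24)**2)) - 2358 = (2202 + (181/70 + 2*576)) - 2358 = (2202 + (181/70 + 1152)) - 2358 = (2202 + 80821/70) - 2358 = 234961/70 - 2358 = 69901/70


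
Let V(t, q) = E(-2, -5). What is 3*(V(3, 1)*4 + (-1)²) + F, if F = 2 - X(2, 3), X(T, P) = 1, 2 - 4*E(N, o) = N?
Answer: 16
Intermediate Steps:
E(N, o) = ½ - N/4
V(t, q) = 1 (V(t, q) = ½ - ¼*(-2) = ½ + ½ = 1)
F = 1 (F = 2 - 1*1 = 2 - 1 = 1)
3*(V(3, 1)*4 + (-1)²) + F = 3*(1*4 + (-1)²) + 1 = 3*(4 + 1) + 1 = 3*5 + 1 = 15 + 1 = 16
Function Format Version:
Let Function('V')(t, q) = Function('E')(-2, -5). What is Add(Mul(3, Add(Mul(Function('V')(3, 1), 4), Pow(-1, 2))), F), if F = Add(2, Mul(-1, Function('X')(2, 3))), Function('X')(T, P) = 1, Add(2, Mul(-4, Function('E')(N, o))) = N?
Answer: 16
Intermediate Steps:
Function('E')(N, o) = Add(Rational(1, 2), Mul(Rational(-1, 4), N))
Function('V')(t, q) = 1 (Function('V')(t, q) = Add(Rational(1, 2), Mul(Rational(-1, 4), -2)) = Add(Rational(1, 2), Rational(1, 2)) = 1)
F = 1 (F = Add(2, Mul(-1, 1)) = Add(2, -1) = 1)
Add(Mul(3, Add(Mul(Function('V')(3, 1), 4), Pow(-1, 2))), F) = Add(Mul(3, Add(Mul(1, 4), Pow(-1, 2))), 1) = Add(Mul(3, Add(4, 1)), 1) = Add(Mul(3, 5), 1) = Add(15, 1) = 16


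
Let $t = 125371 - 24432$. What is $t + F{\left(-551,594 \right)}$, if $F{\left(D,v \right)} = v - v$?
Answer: $100939$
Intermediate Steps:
$t = 100939$ ($t = 125371 - 24432 = 100939$)
$F{\left(D,v \right)} = 0$
$t + F{\left(-551,594 \right)} = 100939 + 0 = 100939$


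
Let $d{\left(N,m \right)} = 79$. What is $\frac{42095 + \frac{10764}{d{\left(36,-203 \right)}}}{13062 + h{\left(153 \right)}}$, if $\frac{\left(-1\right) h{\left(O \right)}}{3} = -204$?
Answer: $\frac{3336269}{1080246} \approx 3.0884$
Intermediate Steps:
$h{\left(O \right)} = 612$ ($h{\left(O \right)} = \left(-3\right) \left(-204\right) = 612$)
$\frac{42095 + \frac{10764}{d{\left(36,-203 \right)}}}{13062 + h{\left(153 \right)}} = \frac{42095 + \frac{10764}{79}}{13062 + 612} = \frac{42095 + 10764 \cdot \frac{1}{79}}{13674} = \left(42095 + \frac{10764}{79}\right) \frac{1}{13674} = \frac{3336269}{79} \cdot \frac{1}{13674} = \frac{3336269}{1080246}$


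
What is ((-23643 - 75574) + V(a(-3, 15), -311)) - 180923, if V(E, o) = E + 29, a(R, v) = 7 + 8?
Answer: -280096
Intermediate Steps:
a(R, v) = 15
V(E, o) = 29 + E
((-23643 - 75574) + V(a(-3, 15), -311)) - 180923 = ((-23643 - 75574) + (29 + 15)) - 180923 = (-99217 + 44) - 180923 = -99173 - 180923 = -280096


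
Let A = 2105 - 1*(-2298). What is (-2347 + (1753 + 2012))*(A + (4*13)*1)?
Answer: 6317190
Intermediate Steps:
A = 4403 (A = 2105 + 2298 = 4403)
(-2347 + (1753 + 2012))*(A + (4*13)*1) = (-2347 + (1753 + 2012))*(4403 + (4*13)*1) = (-2347 + 3765)*(4403 + 52*1) = 1418*(4403 + 52) = 1418*4455 = 6317190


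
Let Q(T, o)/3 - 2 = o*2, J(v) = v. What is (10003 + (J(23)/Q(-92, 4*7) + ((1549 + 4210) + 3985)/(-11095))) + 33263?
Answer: 11932124387/275790 ≈ 43265.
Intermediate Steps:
Q(T, o) = 6 + 6*o (Q(T, o) = 6 + 3*(o*2) = 6 + 3*(2*o) = 6 + 6*o)
(10003 + (J(23)/Q(-92, 4*7) + ((1549 + 4210) + 3985)/(-11095))) + 33263 = (10003 + (23/(6 + 6*(4*7)) + ((1549 + 4210) + 3985)/(-11095))) + 33263 = (10003 + (23/(6 + 6*28) + (5759 + 3985)*(-1/11095))) + 33263 = (10003 + (23/(6 + 168) + 9744*(-1/11095))) + 33263 = (10003 + (23/174 - 1392/1585)) + 33263 = (10003 - 205753/275790) + 33263 = 2758521617/275790 + 33263 = 11932124387/275790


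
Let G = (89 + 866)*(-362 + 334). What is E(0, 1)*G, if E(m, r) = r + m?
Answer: -26740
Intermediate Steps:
E(m, r) = m + r
G = -26740 (G = 955*(-28) = -26740)
E(0, 1)*G = (0 + 1)*(-26740) = 1*(-26740) = -26740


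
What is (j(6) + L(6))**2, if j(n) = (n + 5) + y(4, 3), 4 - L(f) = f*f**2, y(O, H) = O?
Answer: 38809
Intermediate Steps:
L(f) = 4 - f**3 (L(f) = 4 - f*f**2 = 4 - f**3)
j(n) = 9 + n (j(n) = (n + 5) + 4 = (5 + n) + 4 = 9 + n)
(j(6) + L(6))**2 = ((9 + 6) + (4 - 1*6**3))**2 = (15 + (4 - 1*216))**2 = (15 + (4 - 216))**2 = (15 - 212)**2 = (-197)**2 = 38809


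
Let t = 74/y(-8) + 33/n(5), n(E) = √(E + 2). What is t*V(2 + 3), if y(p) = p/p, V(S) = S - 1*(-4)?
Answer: 666 + 297*√7/7 ≈ 778.26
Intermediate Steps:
V(S) = 4 + S (V(S) = S + 4 = 4 + S)
n(E) = √(2 + E)
y(p) = 1
t = 74 + 33*√7/7 (t = 74/1 + 33/(√(2 + 5)) = 74*1 + 33/(√7) = 74 + 33*(√7/7) = 74 + 33*√7/7 ≈ 86.473)
t*V(2 + 3) = (74 + 33*√7/7)*(4 + (2 + 3)) = (74 + 33*√7/7)*(4 + 5) = (74 + 33*√7/7)*9 = 666 + 297*√7/7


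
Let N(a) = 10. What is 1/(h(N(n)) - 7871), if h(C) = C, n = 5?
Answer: -1/7861 ≈ -0.00012721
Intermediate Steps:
1/(h(N(n)) - 7871) = 1/(10 - 7871) = 1/(-7861) = -1/7861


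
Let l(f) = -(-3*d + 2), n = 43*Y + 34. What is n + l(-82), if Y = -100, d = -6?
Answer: -4286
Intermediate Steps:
n = -4266 (n = 43*(-100) + 34 = -4300 + 34 = -4266)
l(f) = -20 (l(f) = -(-3*(-6) + 2) = -(18 + 2) = -1*20 = -20)
n + l(-82) = -4266 - 20 = -4286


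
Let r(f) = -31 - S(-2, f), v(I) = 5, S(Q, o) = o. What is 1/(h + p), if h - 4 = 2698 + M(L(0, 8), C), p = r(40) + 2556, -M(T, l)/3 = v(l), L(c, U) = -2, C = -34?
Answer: 1/5172 ≈ 0.00019335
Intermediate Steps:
M(T, l) = -15 (M(T, l) = -3*5 = -15)
r(f) = -31 - f
p = 2485 (p = (-31 - 1*40) + 2556 = (-31 - 40) + 2556 = -71 + 2556 = 2485)
h = 2687 (h = 4 + (2698 - 15) = 4 + 2683 = 2687)
1/(h + p) = 1/(2687 + 2485) = 1/5172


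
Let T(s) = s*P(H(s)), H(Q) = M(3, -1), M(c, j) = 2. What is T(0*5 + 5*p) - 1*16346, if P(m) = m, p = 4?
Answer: -16306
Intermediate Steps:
H(Q) = 2
T(s) = 2*s (T(s) = s*2 = 2*s)
T(0*5 + 5*p) - 1*16346 = 2*(0*5 + 5*4) - 1*16346 = 2*(0 + 20) - 16346 = 2*20 - 16346 = 40 - 16346 = -16306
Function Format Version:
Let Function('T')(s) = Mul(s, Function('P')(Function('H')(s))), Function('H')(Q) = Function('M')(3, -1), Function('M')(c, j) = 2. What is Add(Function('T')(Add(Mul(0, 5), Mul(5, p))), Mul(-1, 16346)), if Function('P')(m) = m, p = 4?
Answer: -16306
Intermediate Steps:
Function('H')(Q) = 2
Function('T')(s) = Mul(2, s) (Function('T')(s) = Mul(s, 2) = Mul(2, s))
Add(Function('T')(Add(Mul(0, 5), Mul(5, p))), Mul(-1, 16346)) = Add(Mul(2, Add(Mul(0, 5), Mul(5, 4))), Mul(-1, 16346)) = Add(Mul(2, Add(0, 20)), -16346) = Add(Mul(2, 20), -16346) = Add(40, -16346) = -16306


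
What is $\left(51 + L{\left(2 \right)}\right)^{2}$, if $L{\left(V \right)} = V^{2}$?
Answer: $3025$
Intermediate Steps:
$\left(51 + L{\left(2 \right)}\right)^{2} = \left(51 + 2^{2}\right)^{2} = \left(51 + 4\right)^{2} = 55^{2} = 3025$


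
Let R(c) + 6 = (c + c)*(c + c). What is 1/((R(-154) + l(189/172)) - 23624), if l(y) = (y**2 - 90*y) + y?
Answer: 29584/2104529165 ≈ 1.4057e-5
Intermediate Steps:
l(y) = y**2 - 89*y
R(c) = -6 + 4*c**2 (R(c) = -6 + (c + c)*(c + c) = -6 + (2*c)*(2*c) = -6 + 4*c**2)
1/((R(-154) + l(189/172)) - 23624) = 1/(((-6 + 4*(-154)**2) + (189/172)*(-89 + 189/172)) - 23624) = 1/(((-6 + 4*23716) + (189*(1/172))*(-89 + 189*(1/172))) - 23624) = 1/(((-6 + 94864) + 189*(-89 + 189/172)/172) - 23624) = 1/((94858 + (189/172)*(-15119/172)) - 23624) = 1/((94858 - 2857491/29584) - 23624) = 1/(2803421581/29584 - 23624) = 1/(2104529165/29584) = 29584/2104529165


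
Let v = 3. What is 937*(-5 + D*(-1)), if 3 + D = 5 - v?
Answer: -3748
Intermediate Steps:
D = -1 (D = -3 + (5 - 1*3) = -3 + (5 - 3) = -3 + 2 = -1)
937*(-5 + D*(-1)) = 937*(-5 - 1*(-1)) = 937*(-5 + 1) = 937*(-4) = -3748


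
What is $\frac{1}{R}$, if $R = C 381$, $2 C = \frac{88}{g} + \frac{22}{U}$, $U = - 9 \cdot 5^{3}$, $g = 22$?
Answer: $\frac{375}{284353} \approx 0.0013188$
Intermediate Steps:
$U = -1125$ ($U = \left(-9\right) 125 = -1125$)
$C = \frac{2239}{1125}$ ($C = \frac{\frac{88}{22} + \frac{22}{-1125}}{2} = \frac{88 \cdot \frac{1}{22} + 22 \left(- \frac{1}{1125}\right)}{2} = \frac{4 - \frac{22}{1125}}{2} = \frac{1}{2} \cdot \frac{4478}{1125} = \frac{2239}{1125} \approx 1.9902$)
$R = \frac{284353}{375}$ ($R = \frac{2239}{1125} \cdot 381 = \frac{284353}{375} \approx 758.27$)
$\frac{1}{R} = \frac{1}{\frac{284353}{375}} = \frac{375}{284353}$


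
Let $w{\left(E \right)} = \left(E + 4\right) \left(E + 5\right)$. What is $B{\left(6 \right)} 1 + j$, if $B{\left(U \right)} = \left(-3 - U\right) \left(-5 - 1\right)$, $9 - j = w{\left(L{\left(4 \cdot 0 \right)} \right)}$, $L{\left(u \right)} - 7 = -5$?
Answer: $21$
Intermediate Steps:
$L{\left(u \right)} = 2$ ($L{\left(u \right)} = 7 - 5 = 2$)
$w{\left(E \right)} = \left(4 + E\right) \left(5 + E\right)$
$j = -33$ ($j = 9 - \left(20 + 2^{2} + 9 \cdot 2\right) = 9 - \left(20 + 4 + 18\right) = 9 - 42 = -33$)
$B{\left(U \right)} = 18 + 6 U$ ($B{\left(U \right)} = \left(-3 - U\right) \left(-6\right) = 18 + 6 U$)
$B{\left(6 \right)} 1 + j = \left(18 + 6 \cdot 6\right) 1 - 33 = \left(18 + 36\right) 1 - 33 = 54 \cdot 1 - 33 = 54 - 33 = 21$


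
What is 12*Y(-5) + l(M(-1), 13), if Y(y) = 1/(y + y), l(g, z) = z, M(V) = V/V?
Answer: 59/5 ≈ 11.800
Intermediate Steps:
M(V) = 1
Y(y) = 1/(2*y)
12*Y(-5) + l(M(-1), 13) = 12*((½)/(-5)) + 13 = 12*((½)*(-⅕)) + 13 = 12*(-⅒) + 13 = -6/5 + 13 = 59/5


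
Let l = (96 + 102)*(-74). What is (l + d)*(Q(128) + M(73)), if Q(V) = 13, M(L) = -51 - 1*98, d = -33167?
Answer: 6503384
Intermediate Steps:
M(L) = -149 (M(L) = -51 - 98 = -149)
l = -14652 (l = 198*(-74) = -14652)
(l + d)*(Q(128) + M(73)) = (-14652 - 33167)*(13 - 149) = -47819*(-136) = 6503384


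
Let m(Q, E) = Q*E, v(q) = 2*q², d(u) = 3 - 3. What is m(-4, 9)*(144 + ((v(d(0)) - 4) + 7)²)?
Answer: -5508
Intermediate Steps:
d(u) = 0
m(Q, E) = E*Q
m(-4, 9)*(144 + ((v(d(0)) - 4) + 7)²) = (9*(-4))*(144 + ((2*0² - 4) + 7)²) = -36*(144 + ((2*0 - 4) + 7)²) = -36*(144 + ((0 - 4) + 7)²) = -36*(144 + (-4 + 7)²) = -36*(144 + 3²) = -36*(144 + 9) = -36*153 = -5508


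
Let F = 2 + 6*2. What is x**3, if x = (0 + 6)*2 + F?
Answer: 17576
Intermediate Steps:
F = 14 (F = 2 + 12 = 14)
x = 26 (x = (0 + 6)*2 + 14 = 6*2 + 14 = 12 + 14 = 26)
x**3 = 26**3 = 17576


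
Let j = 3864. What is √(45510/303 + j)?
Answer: √40948834/101 ≈ 63.358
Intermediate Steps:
√(45510/303 + j) = √(45510/303 + 3864) = √(45510*(1/303) + 3864) = √(15170/101 + 3864) = √(405434/101) = √40948834/101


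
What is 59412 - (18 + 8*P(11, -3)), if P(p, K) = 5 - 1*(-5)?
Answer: 59314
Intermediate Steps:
P(p, K) = 10 (P(p, K) = 5 + 5 = 10)
59412 - (18 + 8*P(11, -3)) = 59412 - (18 + 8*10) = 59412 - (18 + 80) = 59412 - 1*98 = 59412 - 98 = 59314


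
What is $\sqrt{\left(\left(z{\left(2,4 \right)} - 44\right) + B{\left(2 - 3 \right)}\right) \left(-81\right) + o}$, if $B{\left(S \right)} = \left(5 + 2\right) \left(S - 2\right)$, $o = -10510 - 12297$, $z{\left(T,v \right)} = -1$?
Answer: $i \sqrt{17461} \approx 132.14 i$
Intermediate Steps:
$o = -22807$ ($o = -10510 - 12297 = -22807$)
$B{\left(S \right)} = -14 + 7 S$ ($B{\left(S \right)} = 7 \left(-2 + S\right) = -14 + 7 S$)
$\sqrt{\left(\left(z{\left(2,4 \right)} - 44\right) + B{\left(2 - 3 \right)}\right) \left(-81\right) + o} = \sqrt{\left(\left(-1 - 44\right) - \left(14 - 7 \left(2 - 3\right)\right)\right) \left(-81\right) - 22807} = \sqrt{\left(-45 + \left(-14 + 7 \left(-1\right)\right)\right) \left(-81\right) - 22807} = \sqrt{\left(-45 - 21\right) \left(-81\right) - 22807} = \sqrt{\left(-66\right) \left(-81\right) - 22807} = \sqrt{5346 - 22807} = \sqrt{-17461} = i \sqrt{17461}$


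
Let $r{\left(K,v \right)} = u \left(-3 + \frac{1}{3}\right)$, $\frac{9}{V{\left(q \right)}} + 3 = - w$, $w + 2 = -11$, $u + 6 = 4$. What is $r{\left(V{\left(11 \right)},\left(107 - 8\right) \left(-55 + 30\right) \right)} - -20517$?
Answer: $\frac{61567}{3} \approx 20522.0$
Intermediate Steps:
$u = -2$ ($u = -6 + 4 = -2$)
$w = -13$ ($w = -2 - 11 = -13$)
$V{\left(q \right)} = \frac{9}{10}$ ($V{\left(q \right)} = \frac{9}{-3 - -13} = \frac{9}{-3 + 13} = \frac{9}{10}$)
$r{\left(K,v \right)} = \frac{16}{3}$ ($r{\left(K,v \right)} = - 2 \left(-3 + \frac{1}{3}\right) = \left(-2\right) \left(- \frac{8}{3}\right) = \frac{16}{3}$)
$r{\left(V{\left(11 \right)},\left(107 - 8\right) \left(-55 + 30\right) \right)} - -20517 = \frac{16}{3} - -20517 = \frac{16}{3} + 20517 = \frac{61567}{3}$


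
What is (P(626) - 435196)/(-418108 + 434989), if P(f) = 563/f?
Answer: -90810711/3522502 ≈ -25.780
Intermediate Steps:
(P(626) - 435196)/(-418108 + 434989) = (563/626 - 435196)/(-418108 + 434989) = (563*(1/626) - 435196)/16881 = (563/626 - 435196)*(1/16881) = -272432133/626*1/16881 = -90810711/3522502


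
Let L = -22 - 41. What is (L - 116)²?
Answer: 32041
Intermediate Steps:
L = -63
(L - 116)² = (-63 - 116)² = (-179)² = 32041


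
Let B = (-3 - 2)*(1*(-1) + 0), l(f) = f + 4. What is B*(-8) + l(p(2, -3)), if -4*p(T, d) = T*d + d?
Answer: -135/4 ≈ -33.750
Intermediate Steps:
p(T, d) = -d/4 - T*d/4 (p(T, d) = -(T*d + d)/4 = -(d + T*d)/4 = -d/4 - T*d/4)
l(f) = 4 + f
B = 5 (B = -5*(-1 + 0) = -5*(-1) = 5)
B*(-8) + l(p(2, -3)) = 5*(-8) + (4 - ¼*(-3)*(1 + 2)) = -40 + (4 - ¼*(-3)*3) = -40 + (4 + 9/4) = -40 + 25/4 = -135/4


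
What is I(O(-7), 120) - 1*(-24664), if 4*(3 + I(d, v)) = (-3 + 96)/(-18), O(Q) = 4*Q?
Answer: 591833/24 ≈ 24660.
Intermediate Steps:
I(d, v) = -103/24 (I(d, v) = -3 + ((-3 + 96)/(-18))/4 = -3 + (93*(-1/18))/4 = -3 + (¼)*(-31/6) = -3 - 31/24 = -103/24)
I(O(-7), 120) - 1*(-24664) = -103/24 - 1*(-24664) = -103/24 + 24664 = 591833/24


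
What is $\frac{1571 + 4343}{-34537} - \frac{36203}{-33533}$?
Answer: $\frac{1052028849}{1158129221} \approx 0.90839$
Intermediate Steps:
$\frac{1571 + 4343}{-34537} - \frac{36203}{-33533} = 5914 \left(- \frac{1}{34537}\right) - - \frac{36203}{33533} = - \frac{5914}{34537} + \frac{36203}{33533} = \frac{1052028849}{1158129221}$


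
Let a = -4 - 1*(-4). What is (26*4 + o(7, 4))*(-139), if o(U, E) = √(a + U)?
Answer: -14456 - 139*√7 ≈ -14824.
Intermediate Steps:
a = 0 (a = -4 + 4 = 0)
o(U, E) = √U (o(U, E) = √(0 + U) = √U)
(26*4 + o(7, 4))*(-139) = (26*4 + √7)*(-139) = (104 + √7)*(-139) = -14456 - 139*√7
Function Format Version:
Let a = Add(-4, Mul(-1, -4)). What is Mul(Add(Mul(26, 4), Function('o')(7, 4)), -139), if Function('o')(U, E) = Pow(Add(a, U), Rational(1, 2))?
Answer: Add(-14456, Mul(-139, Pow(7, Rational(1, 2)))) ≈ -14824.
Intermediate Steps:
a = 0 (a = Add(-4, 4) = 0)
Function('o')(U, E) = Pow(U, Rational(1, 2)) (Function('o')(U, E) = Pow(Add(0, U), Rational(1, 2)) = Pow(U, Rational(1, 2)))
Mul(Add(Mul(26, 4), Function('o')(7, 4)), -139) = Mul(Add(Mul(26, 4), Pow(7, Rational(1, 2))), -139) = Mul(Add(104, Pow(7, Rational(1, 2))), -139) = Add(-14456, Mul(-139, Pow(7, Rational(1, 2))))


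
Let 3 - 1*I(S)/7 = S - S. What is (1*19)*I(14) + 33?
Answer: 432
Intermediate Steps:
I(S) = 21 (I(S) = 21 - 7*(S - S) = 21 - 7*0 = 21 + 0 = 21)
(1*19)*I(14) + 33 = (1*19)*21 + 33 = 19*21 + 33 = 399 + 33 = 432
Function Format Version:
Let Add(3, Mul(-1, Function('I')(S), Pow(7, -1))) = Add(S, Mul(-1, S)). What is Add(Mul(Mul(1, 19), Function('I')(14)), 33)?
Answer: 432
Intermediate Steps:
Function('I')(S) = 21 (Function('I')(S) = Add(21, Mul(-7, Add(S, Mul(-1, S)))) = Add(21, Mul(-7, 0)) = Add(21, 0) = 21)
Add(Mul(Mul(1, 19), Function('I')(14)), 33) = Add(Mul(Mul(1, 19), 21), 33) = Add(Mul(19, 21), 33) = Add(399, 33) = 432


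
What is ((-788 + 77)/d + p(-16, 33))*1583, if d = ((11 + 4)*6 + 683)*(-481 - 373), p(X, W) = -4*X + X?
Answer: 50161355241/660142 ≈ 75986.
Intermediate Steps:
p(X, W) = -3*X
d = -660142 (d = (15*6 + 683)*(-854) = (90 + 683)*(-854) = 773*(-854) = -660142)
((-788 + 77)/d + p(-16, 33))*1583 = ((-788 + 77)/(-660142) - 3*(-16))*1583 = (-711*(-1/660142) + 48)*1583 = (711/660142 + 48)*1583 = (31687527/660142)*1583 = 50161355241/660142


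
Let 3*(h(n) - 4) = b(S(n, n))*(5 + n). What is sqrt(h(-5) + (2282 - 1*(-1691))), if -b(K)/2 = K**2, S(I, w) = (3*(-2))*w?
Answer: sqrt(3977) ≈ 63.063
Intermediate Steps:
S(I, w) = -6*w
b(K) = -2*K**2
h(n) = 4 - 24*n**2*(5 + n) (h(n) = 4 + ((-2*36*n**2)*(5 + n))/3 = 4 + ((-72*n**2)*(5 + n))/3 = 4 + (-72*n**2*(5 + n))/3 = 4 - 24*n**2*(5 + n))
sqrt(h(-5) + (2282 - 1*(-1691))) = sqrt((4 - 120*(-5)**2 - 24*(-5)**3) + (2282 - 1*(-1691))) = sqrt((4 - 120*25 - 24*(-125)) + (2282 + 1691)) = sqrt((4 - 3000 + 3000) + 3973) = sqrt(4 + 3973) = sqrt(3977)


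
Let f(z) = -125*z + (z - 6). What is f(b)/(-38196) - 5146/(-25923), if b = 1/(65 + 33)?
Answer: 803375231/4043132541 ≈ 0.19870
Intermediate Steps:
b = 1/98 ≈ 0.010204
f(z) = -6 - 124*z (f(z) = -125*z + (-6 + z) = -6 - 124*z)
f(b)/(-38196) - 5146/(-25923) = (-6 - 124*1/98)/(-38196) - 5146/(-25923) = (-6 - 62/49)*(-1/38196) - 5146*(-1/25923) = -356/49*(-1/38196) + 5146/25923 = 89/467901 + 5146/25923 = 803375231/4043132541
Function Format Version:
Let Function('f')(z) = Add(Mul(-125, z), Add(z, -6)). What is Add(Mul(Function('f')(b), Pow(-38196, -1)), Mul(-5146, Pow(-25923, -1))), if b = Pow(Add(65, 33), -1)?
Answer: Rational(803375231, 4043132541) ≈ 0.19870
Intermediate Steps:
b = Rational(1, 98) (b = Pow(98, -1) = Rational(1, 98) ≈ 0.010204)
Function('f')(z) = Add(-6, Mul(-124, z)) (Function('f')(z) = Add(Mul(-125, z), Add(-6, z)) = Add(-6, Mul(-124, z)))
Add(Mul(Function('f')(b), Pow(-38196, -1)), Mul(-5146, Pow(-25923, -1))) = Add(Mul(Add(-6, Mul(-124, Rational(1, 98))), Pow(-38196, -1)), Mul(-5146, Pow(-25923, -1))) = Add(Mul(Add(-6, Rational(-62, 49)), Rational(-1, 38196)), Mul(-5146, Rational(-1, 25923))) = Add(Mul(Rational(-356, 49), Rational(-1, 38196)), Rational(5146, 25923)) = Add(Rational(89, 467901), Rational(5146, 25923)) = Rational(803375231, 4043132541)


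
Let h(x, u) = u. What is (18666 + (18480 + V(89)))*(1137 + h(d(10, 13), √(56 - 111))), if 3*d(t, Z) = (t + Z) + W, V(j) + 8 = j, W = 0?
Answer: 42327099 + 37227*I*√55 ≈ 4.2327e+7 + 2.7608e+5*I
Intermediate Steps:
V(j) = -8 + j
d(t, Z) = Z/3 + t/3 (d(t, Z) = ((t + Z) + 0)/3 = ((Z + t) + 0)/3 = (Z + t)/3 = Z/3 + t/3)
(18666 + (18480 + V(89)))*(1137 + h(d(10, 13), √(56 - 111))) = (18666 + (18480 + (-8 + 89)))*(1137 + √(56 - 111)) = (18666 + (18480 + 81))*(1137 + √(-55)) = (18666 + 18561)*(1137 + I*√55) = 37227*(1137 + I*√55) = 42327099 + 37227*I*√55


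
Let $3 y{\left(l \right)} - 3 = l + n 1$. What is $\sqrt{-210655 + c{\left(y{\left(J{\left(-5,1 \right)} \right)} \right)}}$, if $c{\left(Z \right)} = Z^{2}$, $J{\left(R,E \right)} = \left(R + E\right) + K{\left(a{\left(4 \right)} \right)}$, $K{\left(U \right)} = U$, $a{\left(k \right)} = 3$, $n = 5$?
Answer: $\frac{i \sqrt{1895846}}{3} \approx 458.97 i$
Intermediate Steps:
$J{\left(R,E \right)} = 3 + E + R$ ($J{\left(R,E \right)} = \left(R + E\right) + 3 = \left(E + R\right) + 3 = 3 + E + R$)
$y{\left(l \right)} = \frac{8}{3} + \frac{l}{3}$ ($y{\left(l \right)} = 1 + \frac{l + 5 \cdot 1}{3} = 1 + \frac{l + 5}{3} = 1 + \frac{5 + l}{3} = 1 + \left(\frac{5}{3} + \frac{l}{3}\right) = \frac{8}{3} + \frac{l}{3}$)
$\sqrt{-210655 + c{\left(y{\left(J{\left(-5,1 \right)} \right)} \right)}} = \sqrt{-210655 + \left(\frac{8}{3} + \frac{3 + 1 - 5}{3}\right)^{2}} = \sqrt{-210655 + \left(\frac{8}{3} + \frac{1}{3} \left(-1\right)\right)^{2}} = \sqrt{-210655 + \left(\frac{8}{3} - \frac{1}{3}\right)^{2}} = \sqrt{-210655 + \left(\frac{7}{3}\right)^{2}} = \sqrt{-210655 + \frac{49}{9}} = \sqrt{- \frac{1895846}{9}} = \frac{i \sqrt{1895846}}{3}$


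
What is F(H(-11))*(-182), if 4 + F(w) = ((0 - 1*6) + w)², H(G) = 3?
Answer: -910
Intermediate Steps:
F(w) = -4 + (-6 + w)² (F(w) = -4 + ((0 - 1*6) + w)² = -4 + ((0 - 6) + w)² = -4 + (-6 + w)²)
F(H(-11))*(-182) = (-4 + (-6 + 3)²)*(-182) = (-4 + (-3)²)*(-182) = (-4 + 9)*(-182) = 5*(-182) = -910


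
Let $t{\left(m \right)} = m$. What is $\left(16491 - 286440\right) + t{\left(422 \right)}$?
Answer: $-269527$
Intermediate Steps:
$\left(16491 - 286440\right) + t{\left(422 \right)} = \left(16491 - 286440\right) + 422 = -269949 + 422 = -269527$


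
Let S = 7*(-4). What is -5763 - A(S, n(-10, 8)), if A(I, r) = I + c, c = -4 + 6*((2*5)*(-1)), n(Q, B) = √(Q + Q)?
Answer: -5671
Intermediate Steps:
n(Q, B) = √2*√Q (n(Q, B) = √(2*Q) = √2*√Q)
S = -28
c = -64 (c = -4 + 6*(10*(-1)) = -4 + 6*(-10) = -4 - 60 = -64)
A(I, r) = -64 + I (A(I, r) = I - 64 = -64 + I)
-5763 - A(S, n(-10, 8)) = -5763 - (-64 - 28) = -5763 - 1*(-92) = -5763 + 92 = -5671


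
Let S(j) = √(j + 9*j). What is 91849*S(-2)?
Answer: 183698*I*√5 ≈ 4.1076e+5*I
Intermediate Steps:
S(j) = √10*√j (S(j) = √(10*j) = √10*√j)
91849*S(-2) = 91849*(√10*√(-2)) = 91849*(√10*(I*√2)) = 91849*(2*I*√5) = 183698*I*√5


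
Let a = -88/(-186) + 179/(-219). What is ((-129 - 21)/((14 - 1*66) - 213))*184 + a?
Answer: 12450473/119939 ≈ 103.81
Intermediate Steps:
a = -779/2263 (a = -88*(-1/186) + 179*(-1/219) = 44/93 - 179/219 = -779/2263 ≈ -0.34423)
((-129 - 21)/((14 - 1*66) - 213))*184 + a = ((-129 - 21)/((14 - 1*66) - 213))*184 - 779/2263 = -150/((14 - 66) - 213)*184 - 779/2263 = -150/(-52 - 213)*184 - 779/2263 = -150/(-265)*184 - 779/2263 = -150*(-1/265)*184 - 779/2263 = (30/53)*184 - 779/2263 = 5520/53 - 779/2263 = 12450473/119939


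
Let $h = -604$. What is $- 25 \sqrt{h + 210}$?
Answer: $- 25 i \sqrt{394} \approx - 496.24 i$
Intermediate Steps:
$- 25 \sqrt{h + 210} = - 25 \sqrt{-604 + 210} = - 25 \sqrt{-394} = - 25 i \sqrt{394}$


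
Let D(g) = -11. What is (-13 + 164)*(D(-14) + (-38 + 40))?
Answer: -1359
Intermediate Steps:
(-13 + 164)*(D(-14) + (-38 + 40)) = (-13 + 164)*(-11 + (-38 + 40)) = 151*(-11 + 2) = 151*(-9) = -1359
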